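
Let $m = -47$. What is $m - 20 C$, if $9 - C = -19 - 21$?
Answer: $-1027$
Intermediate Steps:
$C = 49$ ($C = 9 - \left(-19 - 21\right) = 9 - -40 = 9 + 40 = 49$)
$m - 20 C = -47 - 980 = -1027$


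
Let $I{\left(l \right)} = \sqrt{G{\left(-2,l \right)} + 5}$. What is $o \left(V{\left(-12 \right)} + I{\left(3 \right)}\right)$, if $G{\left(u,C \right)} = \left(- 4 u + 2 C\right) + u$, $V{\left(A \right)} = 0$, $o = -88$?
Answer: $- 88 \sqrt{17} \approx -362.83$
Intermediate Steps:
$G{\left(u,C \right)} = - 3 u + 2 C$
$I{\left(l \right)} = \sqrt{11 + 2 l}$ ($I{\left(l \right)} = \sqrt{\left(\left(-3\right) \left(-2\right) + 2 l\right) + 5} = \sqrt{\left(6 + 2 l\right) + 5} = \sqrt{11 + 2 l}$)
$o \left(V{\left(-12 \right)} + I{\left(3 \right)}\right) = - 88 \left(0 + \sqrt{11 + 2 \cdot 3}\right) = - 88 \left(0 + \sqrt{11 + 6}\right) = - 88 \left(0 + \sqrt{17}\right) = - 88 \sqrt{17}$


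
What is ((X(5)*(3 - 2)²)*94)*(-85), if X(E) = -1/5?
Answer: 1598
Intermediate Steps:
X(E) = -⅕ (X(E) = -1*⅕ = -⅕)
((X(5)*(3 - 2)²)*94)*(-85) = (-(3 - 2)²/5*94)*(-85) = (-⅕*1²*94)*(-85) = (-⅕*1*94)*(-85) = -⅕*94*(-85) = -94/5*(-85) = 1598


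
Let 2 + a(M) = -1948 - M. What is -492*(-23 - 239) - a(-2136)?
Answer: 128718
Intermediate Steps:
a(M) = -1950 - M (a(M) = -2 + (-1948 - M) = -1950 - M)
-492*(-23 - 239) - a(-2136) = -492*(-23 - 239) - (-1950 - 1*(-2136)) = -492*(-262) - (-1950 + 2136) = 128904 - 1*186 = 128904 - 186 = 128718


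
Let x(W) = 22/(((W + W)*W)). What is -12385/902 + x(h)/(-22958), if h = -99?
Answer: -5757780328/419339349 ≈ -13.731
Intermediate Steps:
x(W) = 11/W**2 (x(W) = 22/(((2*W)*W)) = 22/((2*W**2)) = 22*(1/(2*W**2)) = 11/W**2)
-12385/902 + x(h)/(-22958) = -12385/902 + (11/(-99)**2)/(-22958) = -12385*1/902 + (11*(1/9801))*(-1/22958) = -12385/902 + (1/891)*(-1/22958) = -12385/902 - 1/20455578 = -5757780328/419339349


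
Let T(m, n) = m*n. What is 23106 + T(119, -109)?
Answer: 10135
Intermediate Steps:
23106 + T(119, -109) = 23106 + 119*(-109) = 23106 - 12971 = 10135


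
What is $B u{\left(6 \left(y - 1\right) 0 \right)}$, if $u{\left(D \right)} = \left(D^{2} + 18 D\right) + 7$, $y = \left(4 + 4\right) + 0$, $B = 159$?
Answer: $1113$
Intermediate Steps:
$y = 8$ ($y = 8 + 0 = 8$)
$u{\left(D \right)} = 7 + D^{2} + 18 D$
$B u{\left(6 \left(y - 1\right) 0 \right)} = 159 \left(7 + \left(6 \left(8 - 1\right) 0\right)^{2} + 18 \cdot 6 \left(8 - 1\right) 0\right) = 159 \left(7 + \left(6 \cdot 7 \cdot 0\right)^{2} + 18 \cdot 6 \cdot 7 \cdot 0\right) = 159 \left(7 + \left(42 \cdot 0\right)^{2} + 18 \cdot 42 \cdot 0\right) = 159 \left(7 + 0^{2} + 18 \cdot 0\right) = 159 \left(7 + 0 + 0\right) = 159 \cdot 7 = 1113$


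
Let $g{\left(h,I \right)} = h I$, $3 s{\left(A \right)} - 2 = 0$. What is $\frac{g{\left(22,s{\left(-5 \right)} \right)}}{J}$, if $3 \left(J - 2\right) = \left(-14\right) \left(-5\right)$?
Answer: $\frac{11}{19} \approx 0.57895$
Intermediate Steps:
$s{\left(A \right)} = \frac{2}{3}$ ($s{\left(A \right)} = \frac{2}{3} + \frac{1}{3} \cdot 0 = \frac{2}{3} + 0 = \frac{2}{3}$)
$g{\left(h,I \right)} = I h$
$J = \frac{76}{3}$ ($J = 2 + \frac{\left(-14\right) \left(-5\right)}{3} = 2 + \frac{1}{3} \cdot 70 = 2 + \frac{70}{3} = \frac{76}{3} \approx 25.333$)
$\frac{g{\left(22,s{\left(-5 \right)} \right)}}{J} = \frac{\frac{2}{3} \cdot 22}{\frac{76}{3}} = \frac{44}{3} \cdot \frac{3}{76} = \frac{11}{19}$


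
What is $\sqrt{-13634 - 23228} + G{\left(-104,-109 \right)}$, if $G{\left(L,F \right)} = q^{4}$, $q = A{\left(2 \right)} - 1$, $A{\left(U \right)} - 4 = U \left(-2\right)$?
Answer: $1 + i \sqrt{36862} \approx 1.0 + 191.99 i$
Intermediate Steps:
$A{\left(U \right)} = 4 - 2 U$ ($A{\left(U \right)} = 4 + U \left(-2\right) = 4 - 2 U$)
$q = -1$ ($q = \left(4 - 4\right) - 1 = 0 - 1 = -1$)
$G{\left(L,F \right)} = 1$ ($G{\left(L,F \right)} = \left(-1\right)^{4} = 1$)
$\sqrt{-13634 - 23228} + G{\left(-104,-109 \right)} = \sqrt{-13634 - 23228} + 1 = \sqrt{-36862} + 1 = i \sqrt{36862} + 1 = 1 + i \sqrt{36862}$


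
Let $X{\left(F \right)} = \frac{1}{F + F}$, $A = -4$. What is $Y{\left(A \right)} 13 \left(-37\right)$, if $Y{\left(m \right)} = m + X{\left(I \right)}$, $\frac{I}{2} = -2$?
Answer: $\frac{15873}{8} \approx 1984.1$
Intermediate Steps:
$I = -4$ ($I = 2 \left(-2\right) = -4$)
$X{\left(F \right)} = \frac{1}{2 F}$
$Y{\left(m \right)} = - \frac{1}{8} + m$ ($Y{\left(m \right)} = m + \frac{1}{2 \left(-4\right)} = m + \frac{1}{2} \left(- \frac{1}{4}\right) = m - \frac{1}{8} = - \frac{1}{8} + m$)
$Y{\left(A \right)} 13 \left(-37\right) = \left(- \frac{1}{8} - 4\right) 13 \left(-37\right) = \left(- \frac{33}{8}\right) 13 \left(-37\right) = \left(- \frac{429}{8}\right) \left(-37\right) = \frac{15873}{8}$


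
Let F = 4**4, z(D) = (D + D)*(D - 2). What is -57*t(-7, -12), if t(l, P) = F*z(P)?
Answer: -4902912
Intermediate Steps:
z(D) = 2*D*(-2 + D) (z(D) = (2*D)*(-2 + D) = 2*D*(-2 + D))
F = 256
t(l, P) = 512*P*(-2 + P) (t(l, P) = 256*(2*P*(-2 + P)) = 512*P*(-2 + P))
-57*t(-7, -12) = -29184*(-12)*(-2 - 12) = -29184*(-12)*(-14) = -57*86016 = -4902912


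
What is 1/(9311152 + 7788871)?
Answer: 1/17100023 ≈ 5.8479e-8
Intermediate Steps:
1/(9311152 + 7788871) = 1/17100023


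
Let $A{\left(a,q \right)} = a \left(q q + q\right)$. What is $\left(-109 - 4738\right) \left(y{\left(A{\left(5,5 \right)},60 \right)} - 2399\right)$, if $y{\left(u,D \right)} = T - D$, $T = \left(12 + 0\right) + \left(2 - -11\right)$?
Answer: $11797598$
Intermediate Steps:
$T = 25$ ($T = 12 + \left(2 + 11\right) = 12 + 13 = 25$)
$A{\left(a,q \right)} = a \left(q + q^{2}\right)$ ($A{\left(a,q \right)} = a \left(q^{2} + q\right) = a \left(q + q^{2}\right)$)
$y{\left(u,D \right)} = 25 - D$
$\left(-109 - 4738\right) \left(y{\left(A{\left(5,5 \right)},60 \right)} - 2399\right) = \left(-109 - 4738\right) \left(\left(25 - 60\right) - 2399\right) = - 4847 \left(\left(25 - 60\right) - 2399\right) = - 4847 \left(-35 - 2399\right) = \left(-4847\right) \left(-2434\right) = 11797598$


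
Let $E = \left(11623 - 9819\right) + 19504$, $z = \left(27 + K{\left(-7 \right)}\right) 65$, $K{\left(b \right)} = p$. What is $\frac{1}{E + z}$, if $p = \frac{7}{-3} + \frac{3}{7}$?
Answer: $\frac{21}{481723} \approx 4.3594 \cdot 10^{-5}$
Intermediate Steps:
$p = - \frac{40}{21}$ ($p = 7 \left(- \frac{1}{3}\right) + 3 \cdot \frac{1}{7} = - \frac{7}{3} + \frac{3}{7} = - \frac{40}{21} \approx -1.9048$)
$K{\left(b \right)} = - \frac{40}{21}$
$z = \frac{34255}{21}$ ($z = \left(27 - \frac{40}{21}\right) 65 = \frac{527}{21} \cdot 65 = \frac{34255}{21} \approx 1631.2$)
$E = 21308$ ($E = 1804 + 19504 = 21308$)
$\frac{1}{E + z} = \frac{1}{21308 + \frac{34255}{21}} = \frac{1}{\frac{481723}{21}} = \frac{21}{481723}$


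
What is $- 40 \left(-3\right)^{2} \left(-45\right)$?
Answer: $16200$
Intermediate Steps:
$- 40 \left(-3\right)^{2} \left(-45\right) = \left(-40\right) 9 \left(-45\right) = \left(-360\right) \left(-45\right) = 16200$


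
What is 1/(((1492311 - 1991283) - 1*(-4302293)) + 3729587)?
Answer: 1/7532908 ≈ 1.3275e-7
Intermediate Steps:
1/(((1492311 - 1991283) - 1*(-4302293)) + 3729587) = 1/((-498972 + 4302293) + 3729587) = 1/(3803321 + 3729587) = 1/7532908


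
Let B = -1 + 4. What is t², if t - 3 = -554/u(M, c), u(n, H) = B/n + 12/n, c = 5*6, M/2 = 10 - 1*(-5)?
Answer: 1221025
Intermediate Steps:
M = 30 (M = 2*(10 - 1*(-5)) = 2*(10 + 5) = 2*15 = 30)
c = 30
B = 3
u(n, H) = 15/n (u(n, H) = 3/n + 12/n = 15/n)
t = -1105 (t = 3 - 554/(15/30) = 3 - 554/(15*(1/30)) = 3 - 554/½ = 3 - 554*2 = 3 - 1108 = -1105)
t² = (-1105)² = 1221025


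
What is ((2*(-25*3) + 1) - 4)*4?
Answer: -612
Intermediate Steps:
((2*(-25*3) + 1) - 4)*4 = ((2*(-5*15) + 1) - 4)*4 = ((2*(-75) + 1) - 4)*4 = ((-150 + 1) - 4)*4 = (-149 - 4)*4 = -153*4 = -612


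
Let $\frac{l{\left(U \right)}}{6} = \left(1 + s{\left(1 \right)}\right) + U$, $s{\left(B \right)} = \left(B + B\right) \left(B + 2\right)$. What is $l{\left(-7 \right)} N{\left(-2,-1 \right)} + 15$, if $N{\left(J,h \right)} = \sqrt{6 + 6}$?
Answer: $15$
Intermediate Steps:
$s{\left(B \right)} = 2 B \left(2 + B\right)$
$N{\left(J,h \right)} = 2 \sqrt{3}$ ($N{\left(J,h \right)} = \sqrt{12} = 2 \sqrt{3}$)
$l{\left(U \right)} = 42 + 6 U$ ($l{\left(U \right)} = 6 \left(\left(1 + 2 \cdot 1 \left(2 + 1\right)\right) + U\right) = 6 \left(\left(1 + 2 \cdot 1 \cdot 3\right) + U\right) = 6 \left(\left(1 + 6\right) + U\right) = 6 \left(7 + U\right) = 42 + 6 U$)
$l{\left(-7 \right)} N{\left(-2,-1 \right)} + 15 = \left(42 + 6 \left(-7\right)\right) 2 \sqrt{3} + 15 = \left(42 - 42\right) 2 \sqrt{3} + 15 = 0 \cdot 2 \sqrt{3} + 15 = 0 + 15 = 15$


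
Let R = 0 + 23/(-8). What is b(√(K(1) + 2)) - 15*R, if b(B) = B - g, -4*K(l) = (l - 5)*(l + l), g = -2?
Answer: 377/8 ≈ 47.125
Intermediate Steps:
K(l) = -l*(-5 + l)/2 (K(l) = -(l - 5)*(l + l)/4 = -(-5 + l)*2*l/4 = -l*(-5 + l)/2)
R = -23/8 (R = 0 + 23*(-⅛) = 0 - 23/8 = -23/8 ≈ -2.8750)
b(B) = 2 + B (b(B) = B - 1*(-2) = B + 2 = 2 + B)
b(√(K(1) + 2)) - 15*R = (2 + √((½)*1*(5 - 1*1) + 2)) - 15*(-23/8) = (2 + √((½)*1*(5 - 1) + 2)) + 345/8 = (2 + √((½)*1*4 + 2)) + 345/8 = (2 + √(2 + 2)) + 345/8 = (2 + √4) + 345/8 = (2 + 2) + 345/8 = 4 + 345/8 = 377/8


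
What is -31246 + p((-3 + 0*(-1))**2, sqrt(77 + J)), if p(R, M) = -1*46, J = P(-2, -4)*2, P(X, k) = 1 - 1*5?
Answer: -31292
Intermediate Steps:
P(X, k) = -4 (P(X, k) = 1 - 5 = -4)
J = -8 (J = -4*2 = -8)
p(R, M) = -46
-31246 + p((-3 + 0*(-1))**2, sqrt(77 + J)) = -31246 - 46 = -31292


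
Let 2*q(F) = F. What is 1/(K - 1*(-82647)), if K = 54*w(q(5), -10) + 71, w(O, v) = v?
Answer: 1/82178 ≈ 1.2169e-5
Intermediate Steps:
q(F) = F/2
K = -469 (K = 54*(-10) + 71 = -540 + 71 = -469)
1/(K - 1*(-82647)) = 1/(-469 - 1*(-82647)) = 1/(-469 + 82647) = 1/82178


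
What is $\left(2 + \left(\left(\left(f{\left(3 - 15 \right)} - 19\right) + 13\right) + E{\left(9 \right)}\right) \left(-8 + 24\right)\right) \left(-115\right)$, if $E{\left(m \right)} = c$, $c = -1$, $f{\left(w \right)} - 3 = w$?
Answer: $29210$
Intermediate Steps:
$f{\left(w \right)} = 3 + w$
$E{\left(m \right)} = -1$
$\left(2 + \left(\left(\left(f{\left(3 - 15 \right)} - 19\right) + 13\right) + E{\left(9 \right)}\right) \left(-8 + 24\right)\right) \left(-115\right) = \left(2 + \left(\left(\left(\left(3 + \left(3 - 15\right)\right) - 19\right) + 13\right) - 1\right) \left(-8 + 24\right)\right) \left(-115\right) = \left(2 + \left(\left(\left(\left(3 + \left(3 - 15\right)\right) - 19\right) + 13\right) - 1\right) 16\right) \left(-115\right) = \left(2 + \left(\left(\left(\left(3 - 12\right) - 19\right) + 13\right) - 1\right) 16\right) \left(-115\right) = \left(2 + \left(\left(\left(-9 - 19\right) + 13\right) - 1\right) 16\right) \left(-115\right) = \left(2 + \left(\left(-28 + 13\right) - 1\right) 16\right) \left(-115\right) = \left(2 + \left(-15 - 1\right) 16\right) \left(-115\right) = \left(2 - 256\right) \left(-115\right) = \left(-254\right) \left(-115\right) = 29210$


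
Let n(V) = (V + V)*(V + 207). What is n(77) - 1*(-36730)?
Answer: 80466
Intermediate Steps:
n(V) = 2*V*(207 + V) (n(V) = (2*V)*(207 + V) = 2*V*(207 + V))
n(77) - 1*(-36730) = 2*77*(207 + 77) - 1*(-36730) = 2*77*284 + 36730 = 43736 + 36730 = 80466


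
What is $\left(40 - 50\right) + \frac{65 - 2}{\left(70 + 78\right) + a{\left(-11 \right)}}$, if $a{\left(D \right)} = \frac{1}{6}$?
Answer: $- \frac{1216}{127} \approx -9.5748$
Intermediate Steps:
$a{\left(D \right)} = \frac{1}{6}$
$\left(40 - 50\right) + \frac{65 - 2}{\left(70 + 78\right) + a{\left(-11 \right)}} = \left(40 - 50\right) + \frac{65 - 2}{\left(70 + 78\right) + \frac{1}{6}} = -10 + \frac{63}{148 + \frac{1}{6}} = -10 + \frac{63}{\frac{889}{6}} = -10 + 63 \cdot \frac{6}{889} = -10 + \frac{54}{127} = - \frac{1216}{127}$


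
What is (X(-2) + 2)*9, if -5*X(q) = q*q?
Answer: 54/5 ≈ 10.800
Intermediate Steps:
X(q) = -q²/5 (X(q) = -q*q/5 = -q²/5)
(X(-2) + 2)*9 = (-⅕*(-2)² + 2)*9 = (-⅕*4 + 2)*9 = (-⅘ + 2)*9 = (6/5)*9 = 54/5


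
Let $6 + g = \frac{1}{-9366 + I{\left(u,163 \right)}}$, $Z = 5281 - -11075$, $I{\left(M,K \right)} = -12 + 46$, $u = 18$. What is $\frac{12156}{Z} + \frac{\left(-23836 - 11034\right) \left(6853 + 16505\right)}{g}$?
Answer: $\frac{10359962653086269}{76318459} \approx 1.3575 \cdot 10^{8}$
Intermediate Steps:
$I{\left(M,K \right)} = 34$
$Z = 16356$ ($Z = 5281 + 11075 = 16356$)
$g = - \frac{55993}{9332}$ ($g = -6 + \frac{1}{-9366 + 34} = -6 + \frac{1}{-9332} = -6 - \frac{1}{9332} = - \frac{55993}{9332} \approx -6.0001$)
$\frac{12156}{Z} + \frac{\left(-23836 - 11034\right) \left(6853 + 16505\right)}{g} = \frac{12156}{16356} + \frac{\left(-23836 - 11034\right) \left(6853 + 16505\right)}{- \frac{55993}{9332}} = 12156 \cdot \frac{1}{16356} + \left(-34870\right) 23358 \left(- \frac{9332}{55993}\right) = \frac{1013}{1363} - - \frac{7600852968720}{55993} = \frac{1013}{1363} + \frac{7600852968720}{55993} = \frac{10359962653086269}{76318459}$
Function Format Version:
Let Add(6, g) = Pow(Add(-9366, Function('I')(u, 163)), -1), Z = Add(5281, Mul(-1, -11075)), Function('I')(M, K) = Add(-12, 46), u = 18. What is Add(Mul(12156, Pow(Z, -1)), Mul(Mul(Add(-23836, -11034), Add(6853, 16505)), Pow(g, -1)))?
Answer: Rational(10359962653086269, 76318459) ≈ 1.3575e+8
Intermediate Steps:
Function('I')(M, K) = 34
Z = 16356 (Z = Add(5281, 11075) = 16356)
g = Rational(-55993, 9332) (g = Add(-6, Pow(Add(-9366, 34), -1)) = Add(-6, Pow(-9332, -1)) = Add(-6, Rational(-1, 9332)) = Rational(-55993, 9332) ≈ -6.0001)
Add(Mul(12156, Pow(Z, -1)), Mul(Mul(Add(-23836, -11034), Add(6853, 16505)), Pow(g, -1))) = Add(Mul(12156, Pow(16356, -1)), Mul(Mul(Add(-23836, -11034), Add(6853, 16505)), Pow(Rational(-55993, 9332), -1))) = Add(Mul(12156, Rational(1, 16356)), Mul(Mul(-34870, 23358), Rational(-9332, 55993))) = Add(Rational(1013, 1363), Mul(-814493460, Rational(-9332, 55993))) = Add(Rational(1013, 1363), Rational(7600852968720, 55993)) = Rational(10359962653086269, 76318459)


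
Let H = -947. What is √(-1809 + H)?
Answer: 2*I*√689 ≈ 52.498*I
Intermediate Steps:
√(-1809 + H) = √(-1809 - 947) = √(-2756) = 2*I*√689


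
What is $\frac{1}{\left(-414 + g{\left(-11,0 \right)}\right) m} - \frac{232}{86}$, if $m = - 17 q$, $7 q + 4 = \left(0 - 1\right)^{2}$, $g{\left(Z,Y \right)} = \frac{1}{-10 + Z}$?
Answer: $- \frac{17148647}{6356045} \approx -2.698$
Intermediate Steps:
$q = - \frac{3}{7}$ ($q = - \frac{4}{7} + \frac{\left(0 - 1\right)^{2}}{7} = - \frac{4}{7} + \frac{\left(-1\right)^{2}}{7} = - \frac{4}{7} + \frac{1}{7} \cdot 1 = - \frac{4}{7} + \frac{1}{7} = - \frac{3}{7} \approx -0.42857$)
$m = \frac{51}{7}$ ($m = \left(-17\right) \left(- \frac{3}{7}\right) = \frac{51}{7} \approx 7.2857$)
$\frac{1}{\left(-414 + g{\left(-11,0 \right)}\right) m} - \frac{232}{86} = \frac{1}{\left(-414 + \frac{1}{-10 - 11}\right) \frac{51}{7}} - \frac{232}{86} = \frac{1}{-414 + \frac{1}{-21}} \cdot \frac{7}{51} - \frac{116}{43} = \frac{1}{-414 - \frac{1}{21}} \cdot \frac{7}{51} - \frac{116}{43} = \frac{1}{- \frac{8695}{21}} \cdot \frac{7}{51} - \frac{116}{43} = \left(- \frac{21}{8695}\right) \frac{7}{51} - \frac{116}{43} = - \frac{49}{147815} - \frac{116}{43} = - \frac{17148647}{6356045}$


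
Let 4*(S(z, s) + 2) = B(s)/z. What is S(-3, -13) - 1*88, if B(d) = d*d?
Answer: -1249/12 ≈ -104.08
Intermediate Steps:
B(d) = d²
S(z, s) = -2 + s²/(4*z) (S(z, s) = -2 + (s²/z)/4 = -2 + s²/(4*z))
S(-3, -13) - 1*88 = (-2 + (¼)*(-13)²/(-3)) - 1*88 = (-2 + (¼)*169*(-⅓)) - 88 = (-2 - 169/12) - 88 = -193/12 - 88 = -1249/12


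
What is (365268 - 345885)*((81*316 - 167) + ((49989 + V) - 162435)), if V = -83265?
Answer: -3300576006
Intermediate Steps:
(365268 - 345885)*((81*316 - 167) + ((49989 + V) - 162435)) = (365268 - 345885)*((81*316 - 167) + ((49989 - 83265) - 162435)) = 19383*((25596 - 167) + (-33276 - 162435)) = 19383*(25429 - 195711) = 19383*(-170282) = -3300576006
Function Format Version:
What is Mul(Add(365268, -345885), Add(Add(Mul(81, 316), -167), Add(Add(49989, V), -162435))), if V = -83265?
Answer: -3300576006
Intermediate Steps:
Mul(Add(365268, -345885), Add(Add(Mul(81, 316), -167), Add(Add(49989, V), -162435))) = Mul(Add(365268, -345885), Add(Add(Mul(81, 316), -167), Add(Add(49989, -83265), -162435))) = Mul(19383, Add(Add(25596, -167), Add(-33276, -162435))) = Mul(19383, Add(25429, -195711)) = Mul(19383, -170282) = -3300576006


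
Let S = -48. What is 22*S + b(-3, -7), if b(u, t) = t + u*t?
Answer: -1042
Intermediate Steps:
b(u, t) = t + t*u
22*S + b(-3, -7) = 22*(-48) - 7*(1 - 3) = -1056 - 7*(-2) = -1056 + 14 = -1042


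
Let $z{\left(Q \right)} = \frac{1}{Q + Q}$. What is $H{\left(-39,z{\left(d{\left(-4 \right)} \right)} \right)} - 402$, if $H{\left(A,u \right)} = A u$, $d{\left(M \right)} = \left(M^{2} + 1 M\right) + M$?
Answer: $- \frac{6471}{16} \approx -404.44$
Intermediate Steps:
$d{\left(M \right)} = M^{2} + 2 M$ ($d{\left(M \right)} = \left(M^{2} + M\right) + M = \left(M + M^{2}\right) + M = M^{2} + 2 M$)
$z{\left(Q \right)} = \frac{1}{2 Q}$
$H{\left(-39,z{\left(d{\left(-4 \right)} \right)} \right)} - 402 = - 39 \frac{1}{2 \left(- 4 \left(2 - 4\right)\right)} - 402 = - 39 \frac{1}{2 \left(\left(-4\right) \left(-2\right)\right)} - 402 = - 39 \frac{1}{2 \cdot 8} - 402 = - 39 \cdot \frac{1}{2} \cdot \frac{1}{8} - 402 = \left(-39\right) \frac{1}{16} - 402 = - \frac{39}{16} - 402 = - \frac{6471}{16}$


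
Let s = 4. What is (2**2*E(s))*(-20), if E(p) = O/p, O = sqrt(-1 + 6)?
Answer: -20*sqrt(5) ≈ -44.721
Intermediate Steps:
O = sqrt(5) ≈ 2.2361
E(p) = sqrt(5)/p
(2**2*E(s))*(-20) = (2**2*(sqrt(5)/4))*(-20) = (4*(sqrt(5)*(1/4)))*(-20) = (4*(sqrt(5)/4))*(-20) = sqrt(5)*(-20) = -20*sqrt(5)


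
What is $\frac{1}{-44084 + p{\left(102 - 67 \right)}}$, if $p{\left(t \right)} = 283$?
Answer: $- \frac{1}{43801} \approx -2.2831 \cdot 10^{-5}$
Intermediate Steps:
$\frac{1}{-44084 + p{\left(102 - 67 \right)}} = \frac{1}{-44084 + 283} = \frac{1}{-43801} = - \frac{1}{43801}$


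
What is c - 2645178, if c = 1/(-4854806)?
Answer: -12841826025469/4854806 ≈ -2.6452e+6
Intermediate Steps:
c = -1/4854806 ≈ -2.0598e-7
c - 2645178 = -1/4854806 - 2645178 = -12841826025469/4854806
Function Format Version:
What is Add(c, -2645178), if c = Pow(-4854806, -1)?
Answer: Rational(-12841826025469, 4854806) ≈ -2.6452e+6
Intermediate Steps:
c = Rational(-1, 4854806) ≈ -2.0598e-7
Add(c, -2645178) = Add(Rational(-1, 4854806), -2645178) = Rational(-12841826025469, 4854806)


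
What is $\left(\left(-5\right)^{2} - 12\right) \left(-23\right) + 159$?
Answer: $-140$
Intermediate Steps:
$\left(\left(-5\right)^{2} - 12\right) \left(-23\right) + 159 = \left(25 - 12\right) \left(-23\right) + 159 = 13 \left(-23\right) + 159 = -299 + 159 = -140$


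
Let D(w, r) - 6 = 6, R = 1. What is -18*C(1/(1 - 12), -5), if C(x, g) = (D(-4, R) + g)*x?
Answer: 126/11 ≈ 11.455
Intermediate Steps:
D(w, r) = 12 (D(w, r) = 6 + 6 = 12)
C(x, g) = x*(12 + g) (C(x, g) = (12 + g)*x = x*(12 + g))
-18*C(1/(1 - 12), -5) = -18*(12 - 5)/(1 - 12) = -18*7/(-11) = -(-18)*7/11 = -18*(-7/11) = 126/11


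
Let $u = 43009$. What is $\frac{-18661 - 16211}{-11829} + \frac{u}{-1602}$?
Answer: $- \frac{150962839}{6316686} \approx -23.899$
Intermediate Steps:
$\frac{-18661 - 16211}{-11829} + \frac{u}{-1602} = \frac{-18661 - 16211}{-11829} + \frac{43009}{-1602} = \left(-18661 - 16211\right) \left(- \frac{1}{11829}\right) + 43009 \left(- \frac{1}{1602}\right) = \left(-34872\right) \left(- \frac{1}{11829}\right) - \frac{43009}{1602} = \frac{11624}{3943} - \frac{43009}{1602} = - \frac{150962839}{6316686}$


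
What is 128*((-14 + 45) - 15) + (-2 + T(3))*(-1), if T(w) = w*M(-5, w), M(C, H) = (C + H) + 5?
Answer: 2041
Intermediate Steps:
M(C, H) = 5 + C + H
T(w) = w² (T(w) = w*(5 - 5 + w) = w*w = w²)
128*((-14 + 45) - 15) + (-2 + T(3))*(-1) = 128*((-14 + 45) - 15) + (-2 + 3²)*(-1) = 128*(31 - 15) + (-2 + 9)*(-1) = 128*16 + 7*(-1) = 2048 - 7 = 2041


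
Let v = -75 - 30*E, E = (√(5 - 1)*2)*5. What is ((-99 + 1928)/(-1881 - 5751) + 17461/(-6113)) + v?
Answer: -31636173829/46654416 ≈ -678.10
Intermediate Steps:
E = 20 (E = (√4*2)*5 = (2*2)*5 = 4*5 = 20)
v = -675 (v = -75 - 30*20 = -75 - 600 = -675)
((-99 + 1928)/(-1881 - 5751) + 17461/(-6113)) + v = ((-99 + 1928)/(-1881 - 5751) + 17461/(-6113)) - 675 = (1829/(-7632) + 17461*(-1/6113)) - 675 = (1829*(-1/7632) - 17461/6113) - 675 = (-1829/7632 - 17461/6113) - 675 = -144443029/46654416 - 675 = -31636173829/46654416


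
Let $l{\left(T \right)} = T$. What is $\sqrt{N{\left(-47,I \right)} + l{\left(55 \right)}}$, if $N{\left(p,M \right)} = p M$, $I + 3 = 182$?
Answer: $i \sqrt{8358} \approx 91.422 i$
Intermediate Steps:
$I = 179$ ($I = -3 + 182 = 179$)
$N{\left(p,M \right)} = M p$
$\sqrt{N{\left(-47,I \right)} + l{\left(55 \right)}} = \sqrt{179 \left(-47\right) + 55} = \sqrt{-8413 + 55} = \sqrt{-8358} = i \sqrt{8358}$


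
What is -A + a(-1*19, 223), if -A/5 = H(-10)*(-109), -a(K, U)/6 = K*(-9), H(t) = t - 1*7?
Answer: 8239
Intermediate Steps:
H(t) = -7 + t (H(t) = t - 7 = -7 + t)
a(K, U) = 54*K (a(K, U) = -6*K*(-9) = -(-54)*K = 54*K)
A = -9265 (A = -5*(-7 - 10)*(-109) = -(-85)*(-109) = -5*1853 = -9265)
-A + a(-1*19, 223) = -1*(-9265) + 54*(-1*19) = 9265 + 54*(-19) = 9265 - 1026 = 8239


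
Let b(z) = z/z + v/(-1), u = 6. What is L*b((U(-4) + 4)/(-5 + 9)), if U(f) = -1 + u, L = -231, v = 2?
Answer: 231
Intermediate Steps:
U(f) = 5 (U(f) = -1 + 6 = 5)
b(z) = -1 (b(z) = z/z + 2/(-1) = 1 + 2*(-1) = 1 - 2 = -1)
L*b((U(-4) + 4)/(-5 + 9)) = -231*(-1) = 231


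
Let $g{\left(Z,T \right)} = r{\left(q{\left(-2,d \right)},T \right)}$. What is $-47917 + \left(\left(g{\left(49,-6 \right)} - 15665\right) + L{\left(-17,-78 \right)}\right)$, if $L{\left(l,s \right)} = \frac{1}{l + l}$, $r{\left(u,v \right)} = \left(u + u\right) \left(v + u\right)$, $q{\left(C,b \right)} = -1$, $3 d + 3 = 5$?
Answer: $- \frac{2161313}{34} \approx -63568.0$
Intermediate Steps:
$d = \frac{2}{3}$ ($d = -1 + \frac{1}{3} \cdot 5 = -1 + \frac{5}{3} = \frac{2}{3} \approx 0.66667$)
$r{\left(u,v \right)} = 2 u \left(u + v\right)$
$g{\left(Z,T \right)} = 2 - 2 T$ ($g{\left(Z,T \right)} = 2 \left(-1\right) \left(-1 + T\right) = 2 - 2 T$)
$L{\left(l,s \right)} = \frac{1}{2 l}$
$-47917 + \left(\left(g{\left(49,-6 \right)} - 15665\right) + L{\left(-17,-78 \right)}\right) = -47917 + \left(\left(\left(2 - -12\right) - 15665\right) + \frac{1}{2 \left(-17\right)}\right) = -47917 + \left(\left(\left(2 + 12\right) - 15665\right) + \frac{1}{2} \left(- \frac{1}{17}\right)\right) = -47917 + \left(\left(14 - 15665\right) - \frac{1}{34}\right) = -47917 - \frac{532135}{34} = - \frac{2161313}{34}$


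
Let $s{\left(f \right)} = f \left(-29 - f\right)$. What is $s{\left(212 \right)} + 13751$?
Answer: $-37341$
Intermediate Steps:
$s{\left(212 \right)} + 13751 = \left(-1\right) 212 \left(29 + 212\right) + 13751 = \left(-1\right) 212 \cdot 241 + 13751 = -51092 + 13751 = -37341$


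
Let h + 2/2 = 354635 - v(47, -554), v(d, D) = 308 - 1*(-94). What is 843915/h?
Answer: 843915/354232 ≈ 2.3824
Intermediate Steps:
v(d, D) = 402 (v(d, D) = 308 + 94 = 402)
h = 354232 (h = -1 + (354635 - 1*402) = -1 + (354635 - 402) = -1 + 354233 = 354232)
843915/h = 843915/354232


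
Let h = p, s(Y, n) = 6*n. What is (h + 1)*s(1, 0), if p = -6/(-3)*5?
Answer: 0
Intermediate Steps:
p = 10 (p = -6*(-⅓)*5 = 2*5 = 10)
h = 10
(h + 1)*s(1, 0) = (10 + 1)*(6*0) = 11*0 = 0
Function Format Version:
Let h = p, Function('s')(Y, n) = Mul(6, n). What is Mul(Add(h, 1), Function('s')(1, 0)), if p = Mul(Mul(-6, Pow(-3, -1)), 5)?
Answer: 0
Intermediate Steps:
p = 10 (p = Mul(Mul(-6, Rational(-1, 3)), 5) = Mul(2, 5) = 10)
h = 10
Mul(Add(h, 1), Function('s')(1, 0)) = Mul(Add(10, 1), Mul(6, 0)) = Mul(11, 0) = 0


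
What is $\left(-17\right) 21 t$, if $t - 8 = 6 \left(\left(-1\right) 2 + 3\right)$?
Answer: $-4998$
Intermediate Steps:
$t = 14$ ($t = 8 + 6 \left(\left(-1\right) 2 + 3\right) = 8 + 6 \left(-2 + 3\right) = 8 + 6 \cdot 1 = 8 + 6 = 14$)
$\left(-17\right) 21 t = \left(-17\right) 21 \cdot 14 = \left(-357\right) 14 = -4998$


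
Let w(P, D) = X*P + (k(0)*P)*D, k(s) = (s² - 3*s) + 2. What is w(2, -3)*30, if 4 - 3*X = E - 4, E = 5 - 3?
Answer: -240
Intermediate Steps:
E = 2
k(s) = 2 + s² - 3*s
X = 2 (X = 4/3 - (2 - 4)/3 = 4/3 - ⅓*(-2) = 4/3 + ⅔ = 2)
w(P, D) = 2*P + 2*D*P (w(P, D) = 2*P + ((2 + 0² - 3*0)*P)*D = 2*P + ((2 + 0 + 0)*P)*D = 2*P + (2*P)*D = 2*P + 2*D*P)
w(2, -3)*30 = (2*2*(1 - 3))*30 = (2*2*(-2))*30 = -8*30 = -240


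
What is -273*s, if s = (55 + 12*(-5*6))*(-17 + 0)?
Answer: -1415505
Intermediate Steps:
s = 5185 (s = (55 + 12*(-30))*(-17) = (55 - 360)*(-17) = -305*(-17) = 5185)
-273*s = -273*5185 = -1415505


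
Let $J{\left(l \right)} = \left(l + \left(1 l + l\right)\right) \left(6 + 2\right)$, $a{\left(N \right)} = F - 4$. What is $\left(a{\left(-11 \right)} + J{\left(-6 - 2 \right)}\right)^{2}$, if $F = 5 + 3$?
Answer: $35344$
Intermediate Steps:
$F = 8$
$a{\left(N \right)} = 4$ ($a{\left(N \right)} = 8 - 4 = 4$)
$J{\left(l \right)} = 24 l$ ($J{\left(l \right)} = \left(l + \left(l + l\right)\right) 8 = \left(l + 2 l\right) 8 = 3 l 8 = 24 l$)
$\left(a{\left(-11 \right)} + J{\left(-6 - 2 \right)}\right)^{2} = \left(4 + 24 \left(-6 - 2\right)\right)^{2} = \left(4 + 24 \left(-8\right)\right)^{2} = \left(4 - 192\right)^{2} = \left(-188\right)^{2} = 35344$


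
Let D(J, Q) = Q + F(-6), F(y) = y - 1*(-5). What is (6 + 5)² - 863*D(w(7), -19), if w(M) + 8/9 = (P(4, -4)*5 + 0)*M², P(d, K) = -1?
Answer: 17381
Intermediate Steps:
F(y) = 5 + y (F(y) = y + 5 = 5 + y)
w(M) = -8/9 - 5*M² (w(M) = -8/9 + (-1*5 + 0)*M² = -8/9 + (-5 + 0)*M² = -8/9 - 5*M²)
D(J, Q) = -1 + Q (D(J, Q) = Q + (5 - 6) = Q - 1 = -1 + Q)
(6 + 5)² - 863*D(w(7), -19) = (6 + 5)² - 863*(-1 - 19) = 11² - 863*(-20) = 121 + 17260 = 17381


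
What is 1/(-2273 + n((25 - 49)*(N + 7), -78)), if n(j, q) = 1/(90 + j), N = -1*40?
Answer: -882/2004785 ≈ -0.00043995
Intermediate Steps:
N = -40
1/(-2273 + n((25 - 49)*(N + 7), -78)) = 1/(-2273 + 1/(90 + (25 - 49)*(-40 + 7))) = 1/(-2273 + 1/(90 - 24*(-33))) = 1/(-2273 + 1/(90 + 792)) = 1/(-2273 + 1/882) = 1/(-2004785/882) = -882/2004785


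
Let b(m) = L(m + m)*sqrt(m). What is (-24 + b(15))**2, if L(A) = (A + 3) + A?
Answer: 60111 - 3024*sqrt(15) ≈ 48399.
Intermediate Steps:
L(A) = 3 + 2*A (L(A) = (3 + A) + A = 3 + 2*A)
b(m) = sqrt(m)*(3 + 4*m) (b(m) = (3 + 2*(m + m))*sqrt(m) = (3 + 2*(2*m))*sqrt(m) = (3 + 4*m)*sqrt(m) = sqrt(m)*(3 + 4*m))
(-24 + b(15))**2 = (-24 + sqrt(15)*(3 + 4*15))**2 = (-24 + sqrt(15)*(3 + 60))**2 = (-24 + sqrt(15)*63)**2 = (-24 + 63*sqrt(15))**2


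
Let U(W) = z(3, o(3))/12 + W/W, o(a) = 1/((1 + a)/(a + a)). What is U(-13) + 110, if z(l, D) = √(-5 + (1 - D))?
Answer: 111 + I*√22/24 ≈ 111.0 + 0.19543*I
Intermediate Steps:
o(a) = 2*a/(1 + a) (o(a) = 1/((1 + a)/((2*a))) = 1/((1 + a)*(1/(2*a))) = 1/((1 + a)/(2*a)) = 2*a/(1 + a))
z(l, D) = √(-4 - D)
U(W) = 1 + I*√22/24 (U(W) = √(-4 - 2*3/(1 + 3))/12 + W/W = √(-4 - 2*3/4)*(1/12) + 1 = √(-4 - 1*3/2)*(1/12) + 1 = √(-4 - 3/2)*(1/12) + 1 = √(-11/2)*(1/12) + 1 = (I*√22/2)*(1/12) + 1 = I*√22/24 + 1 = 1 + I*√22/24)
U(-13) + 110 = (1 + I*√22/24) + 110 = 111 + I*√22/24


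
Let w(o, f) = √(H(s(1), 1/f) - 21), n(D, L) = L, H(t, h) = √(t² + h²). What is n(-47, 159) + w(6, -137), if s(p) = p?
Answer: 159 + √(-394149 + 137*√18770)/137 ≈ 159.0 + 4.4721*I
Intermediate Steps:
H(t, h) = √(h² + t²)
w(o, f) = √(-21 + √(1 + f⁻²)) (w(o, f) = √(√((1/f)² + 1²) - 21) = √(√((1/f)² + 1) - 21) = √(√(f⁻² + 1) - 21) = √(√(1 + f⁻²) - 21) = √(-21 + √(1 + f⁻²)))
n(-47, 159) + w(6, -137) = 159 + √(-21 + √(1 + (-137)⁻²)) = 159 + √(-21 + √(1 + 1/18769)) = 159 + √(-21 + √(18770/18769)) = 159 + √(-21 + √18770/137)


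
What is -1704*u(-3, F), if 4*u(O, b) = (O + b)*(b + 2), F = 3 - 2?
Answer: 2556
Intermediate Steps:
F = 1
u(O, b) = (2 + b)*(O + b)/4 (u(O, b) = ((O + b)*(b + 2))/4 = ((O + b)*(2 + b))/4 = ((2 + b)*(O + b))/4 = (2 + b)*(O + b)/4)
-1704*u(-3, F) = -1704*((1/2)*(-3) + (1/2)*1 + (1/4)*1**2 + (1/4)*(-3)*1) = -1704*(-3/2 + 1/2 + (1/4)*1 - 3/4) = -1704*(-3/2 + 1/2 + 1/4 - 3/4) = -1704*(-3/2) = 2556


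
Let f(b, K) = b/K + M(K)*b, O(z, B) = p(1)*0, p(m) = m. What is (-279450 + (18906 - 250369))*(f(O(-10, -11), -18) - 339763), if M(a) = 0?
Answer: 173589333619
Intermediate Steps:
O(z, B) = 0 (O(z, B) = 1*0 = 0)
f(b, K) = b/K (f(b, K) = b/K + 0*b = b/K + 0 = b/K)
(-279450 + (18906 - 250369))*(f(O(-10, -11), -18) - 339763) = (-279450 + (18906 - 250369))*(0/(-18) - 339763) = (-279450 - 231463)*(0*(-1/18) - 339763) = -510913*(0 - 339763) = -510913*(-339763) = 173589333619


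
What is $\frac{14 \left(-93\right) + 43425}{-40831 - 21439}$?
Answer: $- \frac{42123}{62270} \approx -0.67646$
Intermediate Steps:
$\frac{14 \left(-93\right) + 43425}{-40831 - 21439} = \frac{-1302 + 43425}{-62270} = 42123 \left(- \frac{1}{62270}\right) = - \frac{42123}{62270}$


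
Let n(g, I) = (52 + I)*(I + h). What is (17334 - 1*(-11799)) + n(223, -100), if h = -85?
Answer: 38013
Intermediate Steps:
n(g, I) = (-85 + I)*(52 + I) (n(g, I) = (52 + I)*(I - 85) = (52 + I)*(-85 + I) = (-85 + I)*(52 + I))
(17334 - 1*(-11799)) + n(223, -100) = (17334 - 1*(-11799)) + (-4420 + (-100)² - 33*(-100)) = (17334 + 11799) + (-4420 + 10000 + 3300) = 29133 + 8880 = 38013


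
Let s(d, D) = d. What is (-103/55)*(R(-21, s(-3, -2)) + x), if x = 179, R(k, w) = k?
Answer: -16274/55 ≈ -295.89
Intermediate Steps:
(-103/55)*(R(-21, s(-3, -2)) + x) = (-103/55)*(-21 + 179) = -103*1/55*158 = -103/55*158 = -16274/55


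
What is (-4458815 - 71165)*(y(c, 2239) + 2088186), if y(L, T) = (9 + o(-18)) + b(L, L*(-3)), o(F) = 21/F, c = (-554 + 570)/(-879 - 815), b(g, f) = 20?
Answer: -28378700702170/3 ≈ -9.4596e+12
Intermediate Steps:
c = -8/847 (c = 16/(-1694) = 16*(-1/1694) = -8/847 ≈ -0.0094451)
y(L, T) = 167/6 (y(L, T) = (9 + 21/(-18)) + 20 = (9 + 21*(-1/18)) + 20 = (9 - 7/6) + 20 = 47/6 + 20 = 167/6)
(-4458815 - 71165)*(y(c, 2239) + 2088186) = (-4458815 - 71165)*(167/6 + 2088186) = -4529980*12529283/6 = -28378700702170/3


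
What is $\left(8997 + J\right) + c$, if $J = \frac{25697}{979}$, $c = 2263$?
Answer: $\frac{11049237}{979} \approx 11286.0$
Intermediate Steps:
$J = \frac{25697}{979}$ ($J = 25697 \cdot \frac{1}{979} = \frac{25697}{979} \approx 26.248$)
$\left(8997 + J\right) + c = \left(8997 + \frac{25697}{979}\right) + 2263 = \frac{8833760}{979} + 2263 = \frac{11049237}{979}$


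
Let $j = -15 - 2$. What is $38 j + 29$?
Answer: $-617$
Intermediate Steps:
$j = -17$ ($j = -15 - 2 = -17$)
$38 j + 29 = 38 \left(-17\right) + 29 = -646 + 29 = -617$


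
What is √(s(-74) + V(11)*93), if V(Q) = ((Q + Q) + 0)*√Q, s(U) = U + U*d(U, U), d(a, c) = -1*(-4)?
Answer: √(-370 + 2046*√11) ≈ 80.099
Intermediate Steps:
d(a, c) = 4
s(U) = 5*U (s(U) = U + U*4 = U + 4*U = 5*U)
V(Q) = 2*Q^(3/2) (V(Q) = (2*Q + 0)*√Q = (2*Q)*√Q = 2*Q^(3/2))
√(s(-74) + V(11)*93) = √(5*(-74) + (2*11^(3/2))*93) = √(-370 + (2*(11*√11))*93) = √(-370 + (22*√11)*93) = √(-370 + 2046*√11)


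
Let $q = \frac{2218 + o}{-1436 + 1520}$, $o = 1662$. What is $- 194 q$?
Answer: $- \frac{188180}{21} \approx -8961.0$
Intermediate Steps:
$q = \frac{970}{21}$ ($q = \frac{2218 + 1662}{-1436 + 1520} = \frac{3880}{84} = 3880 \cdot \frac{1}{84} = \frac{970}{21} \approx 46.19$)
$- 194 q = \left(-194\right) \frac{970}{21} = - \frac{188180}{21}$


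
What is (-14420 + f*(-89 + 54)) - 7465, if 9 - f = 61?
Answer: -20065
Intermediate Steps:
f = -52 (f = 9 - 1*61 = 9 - 61 = -52)
(-14420 + f*(-89 + 54)) - 7465 = (-14420 - 52*(-89 + 54)) - 7465 = (-14420 - 52*(-35)) - 7465 = (-14420 + 1820) - 7465 = -12600 - 7465 = -20065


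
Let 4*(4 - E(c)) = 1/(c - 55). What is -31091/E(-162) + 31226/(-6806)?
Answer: -91890944113/11818619 ≈ -7775.1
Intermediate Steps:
E(c) = 4 - 1/(4*(-55 + c)) (E(c) = 4 - 1/(4*(c - 55)) = 4 - 1/(4*(-55 + c)))
-31091/E(-162) + 31226/(-6806) = -31091*4*(-55 - 162)/(-881 + 16*(-162)) + 31226/(-6806) = -31091*(-868/(-881 - 2592)) + 31226*(-1/6806) = -31091/((¼)*(-1/217)*(-3473)) - 15613/3403 = -31091/3473/868 - 15613/3403 = -31091*868/3473 - 15613/3403 = -26986988/3473 - 15613/3403 = -91890944113/11818619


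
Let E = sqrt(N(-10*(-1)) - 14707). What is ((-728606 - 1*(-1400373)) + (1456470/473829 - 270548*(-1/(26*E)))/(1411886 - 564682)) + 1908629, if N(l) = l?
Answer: 172641318738514401/66904970686 - 67637*I*sqrt(1633)/26977940574 ≈ 2.5804e+6 - 0.00010131*I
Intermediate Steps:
E = 3*I*sqrt(1633) (E = sqrt(-10*(-1) - 14707) = sqrt(10 - 14707) = sqrt(-14697) = 3*I*sqrt(1633) ≈ 121.23*I)
((-728606 - 1*(-1400373)) + (1456470/473829 - 270548*(-1/(26*E)))/(1411886 - 564682)) + 1908629 = ((-728606 - 1*(-1400373)) + (1456470/473829 - 270548*I*sqrt(1633)/127374)/(1411886 - 564682)) + 1908629 = ((-728606 + 1400373) + (1456470*(1/473829) - 270548*I*sqrt(1633)/127374)/847204) + 1908629 = (671767 + (485490/157943 - 135274*I*sqrt(1633)/63687)*(1/847204)) + 1908629 = (671767 + (242745/66904970686 - 67637*I*sqrt(1633)/26977940574)) + 1908629 = (44944551443064907/66904970686 - 67637*I*sqrt(1633)/26977940574) + 1908629 = 172641318738514401/66904970686 - 67637*I*sqrt(1633)/26977940574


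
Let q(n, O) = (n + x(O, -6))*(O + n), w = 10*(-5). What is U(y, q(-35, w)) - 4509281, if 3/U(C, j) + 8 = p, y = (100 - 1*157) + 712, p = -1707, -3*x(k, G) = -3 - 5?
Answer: -7733416918/1715 ≈ -4.5093e+6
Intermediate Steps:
x(k, G) = 8/3 (x(k, G) = -(-3 - 5)/3 = -⅓*(-8) = 8/3)
w = -50
q(n, O) = (8/3 + n)*(O + n) (q(n, O) = (n + 8/3)*(O + n) = (8/3 + n)*(O + n))
y = 655 (y = (100 - 157) + 712 = -57 + 712 = 655)
U(C, j) = -3/1715 (U(C, j) = 3/(-8 - 1707) = 3/(-1715) = 3*(-1/1715) = -3/1715)
U(y, q(-35, w)) - 4509281 = -3/1715 - 4509281 = -7733416918/1715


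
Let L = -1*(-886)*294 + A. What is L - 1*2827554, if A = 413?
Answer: -2566657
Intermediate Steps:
L = 260897 (L = -1*(-886)*294 + 413 = 886*294 + 413 = 260484 + 413 = 260897)
L - 1*2827554 = 260897 - 1*2827554 = 260897 - 2827554 = -2566657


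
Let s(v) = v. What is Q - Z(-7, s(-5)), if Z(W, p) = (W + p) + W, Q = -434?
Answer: -415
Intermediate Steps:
Z(W, p) = p + 2*W
Q - Z(-7, s(-5)) = -434 - (-5 + 2*(-7)) = -434 - (-5 - 14) = -434 - 1*(-19) = -434 + 19 = -415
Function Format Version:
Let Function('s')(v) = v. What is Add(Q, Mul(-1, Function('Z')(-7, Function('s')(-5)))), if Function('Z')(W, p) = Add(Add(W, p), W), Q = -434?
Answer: -415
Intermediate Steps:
Function('Z')(W, p) = Add(p, Mul(2, W))
Add(Q, Mul(-1, Function('Z')(-7, Function('s')(-5)))) = Add(-434, Mul(-1, Add(-5, Mul(2, -7)))) = Add(-434, Mul(-1, Add(-5, -14))) = Add(-434, Mul(-1, -19)) = Add(-434, 19) = -415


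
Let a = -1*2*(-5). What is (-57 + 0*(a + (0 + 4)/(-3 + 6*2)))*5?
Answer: -285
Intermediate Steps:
a = 10 (a = -2*(-5) = 10)
(-57 + 0*(a + (0 + 4)/(-3 + 6*2)))*5 = (-57 + 0*(10 + (0 + 4)/(-3 + 6*2)))*5 = (-57 + 0*(10 + 4/(-3 + 12)))*5 = (-57 + 0*(10 + 4/9))*5 = (-57 + 0*(94/9))*5 = (-57 + 0)*5 = -57*5 = -285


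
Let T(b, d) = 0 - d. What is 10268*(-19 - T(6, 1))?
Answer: -184824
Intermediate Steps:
T(b, d) = -d
10268*(-19 - T(6, 1)) = 10268*(-19 - (-1)) = 10268*(-19 - 1*(-1)) = 10268*(-19 + 1) = 10268*(-18) = -184824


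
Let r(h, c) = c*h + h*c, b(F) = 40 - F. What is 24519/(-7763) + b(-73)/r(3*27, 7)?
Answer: -3846761/1257606 ≈ -3.0588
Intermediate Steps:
r(h, c) = 2*c*h (r(h, c) = c*h + c*h = 2*c*h)
24519/(-7763) + b(-73)/r(3*27, 7) = 24519/(-7763) + (40 - 1*(-73))/((2*7*(3*27))) = 24519*(-1/7763) + (40 + 73)/((2*7*81)) = -24519/7763 + 113/1134 = -3846761/1257606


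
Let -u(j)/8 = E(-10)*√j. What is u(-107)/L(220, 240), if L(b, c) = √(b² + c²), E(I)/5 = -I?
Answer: -4*I*√28355/53 ≈ -12.709*I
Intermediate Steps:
E(I) = -5*I (E(I) = 5*(-I) = -5*I)
u(j) = -400*√j (u(j) = -8*(-5*(-10))*√j = -400*√j)
u(-107)/L(220, 240) = (-400*I*√107)/(√(220² + 240²)) = (-400*I*√107)/(√(48400 + 57600)) = (-400*I*√107)/(√106000) = (-400*I*√107)/((20*√265)) = (-400*I*√107)*(√265/5300) = -4*I*√28355/53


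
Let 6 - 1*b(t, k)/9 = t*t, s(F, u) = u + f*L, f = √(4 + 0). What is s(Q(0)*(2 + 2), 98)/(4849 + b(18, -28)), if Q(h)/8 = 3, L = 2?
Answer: 102/1987 ≈ 0.051334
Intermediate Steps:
Q(h) = 24 (Q(h) = 8*3 = 24)
f = 2 (f = √4 = 2)
s(F, u) = 4 + u (s(F, u) = u + 2*2 = u + 4 = 4 + u)
b(t, k) = 54 - 9*t² (b(t, k) = 54 - 9*t*t = 54 - 9*t²)
s(Q(0)*(2 + 2), 98)/(4849 + b(18, -28)) = (4 + 98)/(4849 + (54 - 9*18²)) = 102/(4849 + (54 - 9*324)) = 102/(4849 + (54 - 2916)) = 102/(4849 - 2862) = 102/1987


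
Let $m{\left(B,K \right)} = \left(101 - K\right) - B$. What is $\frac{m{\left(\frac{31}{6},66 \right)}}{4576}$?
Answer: $\frac{179}{27456} \approx 0.0065195$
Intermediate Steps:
$m{\left(B,K \right)} = 101 - B - K$
$\frac{m{\left(\frac{31}{6},66 \right)}}{4576} = \frac{101 - \frac{31}{6} - 66}{4576} = \left(101 - 31 \cdot \frac{1}{6} - 66\right) \frac{1}{4576} = \left(101 - \frac{31}{6} - 66\right) \frac{1}{4576} = \frac{179}{6} \cdot \frac{1}{4576} = \frac{179}{27456}$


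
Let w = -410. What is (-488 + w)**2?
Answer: 806404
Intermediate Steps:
(-488 + w)**2 = (-488 - 410)**2 = (-898)**2 = 806404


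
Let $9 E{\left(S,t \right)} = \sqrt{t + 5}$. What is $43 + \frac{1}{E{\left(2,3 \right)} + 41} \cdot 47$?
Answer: $\frac{6010666}{136153} - \frac{846 \sqrt{2}}{136153} \approx 44.138$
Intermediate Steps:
$E{\left(S,t \right)} = \frac{\sqrt{5 + t}}{9}$ ($E{\left(S,t \right)} = \frac{\sqrt{t + 5}}{9} = \frac{\sqrt{5 + t}}{9}$)
$43 + \frac{1}{E{\left(2,3 \right)} + 41} \cdot 47 = 43 + \frac{1}{\frac{\sqrt{5 + 3}}{9} + 41} \cdot 47 = 43 + \frac{1}{\frac{\sqrt{8}}{9} + 41} \cdot 47 = 43 + \frac{1}{\frac{2 \sqrt{2}}{9} + 41} \cdot 47 = 43 + \frac{1}{41 + \frac{2 \sqrt{2}}{9}} \cdot 47 = 43 + \frac{47}{41 + \frac{2 \sqrt{2}}{9}}$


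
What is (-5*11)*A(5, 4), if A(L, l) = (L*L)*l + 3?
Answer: -5665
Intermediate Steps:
A(L, l) = 3 + l*L**2 (A(L, l) = L**2*l + 3 = l*L**2 + 3 = 3 + l*L**2)
(-5*11)*A(5, 4) = (-5*11)*(3 + 4*5**2) = -55*(3 + 4*25) = -55*(3 + 100) = -55*103 = -5665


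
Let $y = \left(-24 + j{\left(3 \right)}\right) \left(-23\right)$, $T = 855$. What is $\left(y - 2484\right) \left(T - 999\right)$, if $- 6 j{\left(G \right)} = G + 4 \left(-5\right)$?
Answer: $287592$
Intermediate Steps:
$j{\left(G \right)} = \frac{10}{3} - \frac{G}{6}$ ($j{\left(G \right)} = - \frac{G + 4 \left(-5\right)}{6} = - \frac{G - 20}{6} = - \frac{-20 + G}{6} = \frac{10}{3} - \frac{G}{6}$)
$y = \frac{2921}{6}$ ($y = \left(-24 + \left(\frac{10}{3} - \frac{1}{2}\right)\right) \left(-23\right) = \left(-24 + \frac{17}{6}\right) \left(-23\right) = \left(- \frac{127}{6}\right) \left(-23\right) = \frac{2921}{6} \approx 486.83$)
$\left(y - 2484\right) \left(T - 999\right) = \left(\frac{2921}{6} - 2484\right) \left(855 - 999\right) = \left(- \frac{11983}{6}\right) \left(-144\right) = 287592$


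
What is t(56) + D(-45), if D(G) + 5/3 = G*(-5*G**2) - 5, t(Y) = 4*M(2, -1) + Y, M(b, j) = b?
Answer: 1367047/3 ≈ 4.5568e+5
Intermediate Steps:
t(Y) = 8 + Y (t(Y) = 4*2 + Y = 8 + Y)
D(G) = -20/3 - 5*G**3 (D(G) = -5/3 + (G*(-5*G**2) - 5) = -5/3 + (-5*G**3 - 5) = -5/3 + (-5 - 5*G**3) = -20/3 - 5*G**3)
t(56) + D(-45) = (8 + 56) + (-20/3 - 5*(-45)**3) = 64 + (-20/3 - 5*(-91125)) = 64 + (-20/3 + 455625) = 64 + 1366855/3 = 1367047/3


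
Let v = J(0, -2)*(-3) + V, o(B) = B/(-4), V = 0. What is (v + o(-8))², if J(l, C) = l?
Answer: 4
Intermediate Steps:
o(B) = -B/4 (o(B) = B*(-¼) = -B/4)
v = 0 (v = 0*(-3) + 0 = 0 + 0 = 0)
(v + o(-8))² = (0 - ¼*(-8))² = (0 + 2)² = 2² = 4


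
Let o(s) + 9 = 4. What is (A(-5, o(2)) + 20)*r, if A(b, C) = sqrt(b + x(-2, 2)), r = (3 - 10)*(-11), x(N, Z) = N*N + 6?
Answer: 1540 + 77*sqrt(5) ≈ 1712.2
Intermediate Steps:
o(s) = -5 (o(s) = -9 + 4 = -5)
x(N, Z) = 6 + N**2 (x(N, Z) = N**2 + 6 = 6 + N**2)
r = 77 (r = -7*(-11) = 77)
A(b, C) = sqrt(10 + b) (A(b, C) = sqrt(b + (6 + (-2)**2)) = sqrt(b + (6 + 4)) = sqrt(b + 10) = sqrt(10 + b))
(A(-5, o(2)) + 20)*r = (sqrt(10 - 5) + 20)*77 = (sqrt(5) + 20)*77 = (20 + sqrt(5))*77 = 1540 + 77*sqrt(5)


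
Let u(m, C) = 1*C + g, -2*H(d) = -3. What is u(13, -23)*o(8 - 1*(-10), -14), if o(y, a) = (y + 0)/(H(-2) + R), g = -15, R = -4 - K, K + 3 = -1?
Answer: -456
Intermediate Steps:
K = -4 (K = -3 - 1 = -4)
R = 0 (R = -4 - 1*(-4) = -4 + 4 = 0)
H(d) = 3/2 (H(d) = -1/2*(-3) = 3/2)
u(m, C) = -15 + C (u(m, C) = 1*C - 15 = C - 15 = -15 + C)
o(y, a) = 2*y/3 (o(y, a) = (y + 0)/(3/2 + 0) = y/(3/2) = y*(2/3) = 2*y/3)
u(13, -23)*o(8 - 1*(-10), -14) = (-15 - 23)*(2*(8 - 1*(-10))/3) = -76*(8 + 10)/3 = -76*18/3 = -38*12 = -456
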